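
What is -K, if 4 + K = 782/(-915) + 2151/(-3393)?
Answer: 1893319/344955 ≈ 5.4886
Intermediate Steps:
K = -1893319/344955 (K = -4 + (782/(-915) + 2151/(-3393)) = -4 + (782*(-1/915) + 2151*(-1/3393)) = -4 + (-782/915 - 239/377) = -4 - 513499/344955 = -1893319/344955 ≈ -5.4886)
-K = -1*(-1893319/344955) = 1893319/344955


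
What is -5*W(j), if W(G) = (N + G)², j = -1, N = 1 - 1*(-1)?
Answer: -5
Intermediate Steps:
N = 2 (N = 1 + 1 = 2)
W(G) = (2 + G)²
-5*W(j) = -5*(2 - 1)² = -5*1² = -5*1 = -5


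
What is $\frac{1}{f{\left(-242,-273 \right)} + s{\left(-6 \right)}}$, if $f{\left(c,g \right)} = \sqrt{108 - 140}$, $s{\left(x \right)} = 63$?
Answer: $\frac{63}{4001} - \frac{4 i \sqrt{2}}{4001} \approx 0.015746 - 0.0014139 i$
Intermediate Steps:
$f{\left(c,g \right)} = 4 i \sqrt{2}$ ($f{\left(c,g \right)} = \sqrt{-32} = 4 i \sqrt{2}$)
$\frac{1}{f{\left(-242,-273 \right)} + s{\left(-6 \right)}} = \frac{1}{4 i \sqrt{2} + 63} = \frac{1}{63 + 4 i \sqrt{2}}$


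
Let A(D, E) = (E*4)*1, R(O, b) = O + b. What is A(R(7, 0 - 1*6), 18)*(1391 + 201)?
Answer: 114624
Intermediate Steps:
A(D, E) = 4*E (A(D, E) = (4*E)*1 = 4*E)
A(R(7, 0 - 1*6), 18)*(1391 + 201) = (4*18)*(1391 + 201) = 72*1592 = 114624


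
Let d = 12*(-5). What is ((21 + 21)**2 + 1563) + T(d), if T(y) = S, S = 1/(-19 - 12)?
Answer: 103136/31 ≈ 3327.0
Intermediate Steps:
d = -60
S = -1/31 (S = 1/(-31) = -1/31 ≈ -0.032258)
T(y) = -1/31
((21 + 21)**2 + 1563) + T(d) = ((21 + 21)**2 + 1563) - 1/31 = (42**2 + 1563) - 1/31 = (1764 + 1563) - 1/31 = 3327 - 1/31 = 103136/31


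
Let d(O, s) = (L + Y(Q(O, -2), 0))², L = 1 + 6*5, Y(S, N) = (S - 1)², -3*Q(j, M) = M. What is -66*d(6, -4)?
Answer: -1724800/27 ≈ -63882.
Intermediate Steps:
Q(j, M) = -M/3
Y(S, N) = (-1 + S)²
L = 31 (L = 1 + 30 = 31)
d(O, s) = 78400/81 (d(O, s) = (31 + (-1 - ⅓*(-2))²)² = (31 + (-1 + ⅔)²)² = (31 + (-⅓)²)² = (31 + ⅑)² = (280/9)² = 78400/81)
-66*d(6, -4) = -66*78400/81 = -1724800/27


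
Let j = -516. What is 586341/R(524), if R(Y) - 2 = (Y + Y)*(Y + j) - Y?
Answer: 586341/7862 ≈ 74.579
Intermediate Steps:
R(Y) = 2 - Y + 2*Y*(-516 + Y) (R(Y) = 2 + ((Y + Y)*(Y - 516) - Y) = 2 + ((2*Y)*(-516 + Y) - Y) = 2 + (2*Y*(-516 + Y) - Y) = 2 + (-Y + 2*Y*(-516 + Y)) = 2 - Y + 2*Y*(-516 + Y))
586341/R(524) = 586341/(2 - 1033*524 + 2*524²) = 586341/(2 - 541292 + 2*274576) = 586341/(2 - 541292 + 549152) = 586341/7862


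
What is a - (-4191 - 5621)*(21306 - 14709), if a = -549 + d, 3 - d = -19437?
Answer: 64748655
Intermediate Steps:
d = 19440 (d = 3 - 1*(-19437) = 3 + 19437 = 19440)
a = 18891 (a = -549 + 19440 = 18891)
a - (-4191 - 5621)*(21306 - 14709) = 18891 - (-4191 - 5621)*(21306 - 14709) = 18891 - (-9812)*6597 = 18891 - 1*(-64729764) = 18891 + 64729764 = 64748655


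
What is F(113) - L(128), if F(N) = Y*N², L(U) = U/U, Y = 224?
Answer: 2860255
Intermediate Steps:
L(U) = 1
F(N) = 224*N²
F(113) - L(128) = 224*113² - 1*1 = 224*12769 - 1 = 2860256 - 1 = 2860255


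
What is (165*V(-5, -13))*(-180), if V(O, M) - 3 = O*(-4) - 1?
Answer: -653400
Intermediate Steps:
V(O, M) = 2 - 4*O (V(O, M) = 3 + (O*(-4) - 1) = 3 + (-4*O - 1) = 3 + (-1 - 4*O) = 2 - 4*O)
(165*V(-5, -13))*(-180) = (165*(2 - 4*(-5)))*(-180) = (165*(2 + 20))*(-180) = (165*22)*(-180) = 3630*(-180) = -653400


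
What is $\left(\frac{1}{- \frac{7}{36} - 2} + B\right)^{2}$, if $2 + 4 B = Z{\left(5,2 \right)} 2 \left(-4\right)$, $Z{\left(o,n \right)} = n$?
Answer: $\frac{613089}{24964} \approx 24.559$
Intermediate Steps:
$B = - \frac{9}{2}$ ($B = - \frac{1}{2} + \frac{2 \cdot 2 \left(-4\right)}{4} = - \frac{1}{2} + \frac{4 \left(-4\right)}{4} = - \frac{1}{2} + \frac{1}{4} \left(-16\right) = - \frac{1}{2} - 4 = - \frac{9}{2} \approx -4.5$)
$\left(\frac{1}{- \frac{7}{36} - 2} + B\right)^{2} = \left(\frac{1}{- \frac{7}{36} - 2} - \frac{9}{2}\right)^{2} = \left(\frac{1}{- \frac{79}{36}} - \frac{9}{2}\right)^{2} = \left(- \frac{36}{79} - \frac{9}{2}\right)^{2} = \left(- \frac{783}{158}\right)^{2} = \frac{613089}{24964}$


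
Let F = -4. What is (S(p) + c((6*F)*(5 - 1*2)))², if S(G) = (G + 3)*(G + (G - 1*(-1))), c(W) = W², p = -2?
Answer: 26842761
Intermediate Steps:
S(G) = (1 + 2*G)*(3 + G) (S(G) = (3 + G)*(G + (G + 1)) = (3 + G)*(G + (1 + G)) = (3 + G)*(1 + 2*G) = (1 + 2*G)*(3 + G))
(S(p) + c((6*F)*(5 - 1*2)))² = ((3 + 2*(-2)² + 7*(-2)) + ((6*(-4))*(5 - 1*2))²)² = ((3 + 2*4 - 14) + (-24*(5 - 2))²)² = ((3 + 8 - 14) + (-24*3)²)² = (-3 + (-72)²)² = (-3 + 5184)² = 5181² = 26842761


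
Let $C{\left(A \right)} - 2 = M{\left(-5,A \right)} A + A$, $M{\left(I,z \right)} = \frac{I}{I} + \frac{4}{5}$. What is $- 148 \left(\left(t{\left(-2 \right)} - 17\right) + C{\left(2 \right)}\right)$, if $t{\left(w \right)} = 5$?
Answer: $\frac{3256}{5} \approx 651.2$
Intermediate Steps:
$M{\left(I,z \right)} = \frac{9}{5}$ ($M{\left(I,z \right)} = 1 + 4 \cdot \frac{1}{5} = 1 + \frac{4}{5} = \frac{9}{5}$)
$C{\left(A \right)} = 2 + \frac{14 A}{5}$ ($C{\left(A \right)} = 2 + \left(\frac{9 A}{5} + A\right) = 2 + \frac{14 A}{5}$)
$- 148 \left(\left(t{\left(-2 \right)} - 17\right) + C{\left(2 \right)}\right) = - 148 \left(\left(5 - 17\right) + \left(2 + \frac{14}{5} \cdot 2\right)\right) = - 148 \left(-12 + \left(2 + \frac{28}{5}\right)\right) = - 148 \left(-12 + \frac{38}{5}\right) = \left(-148\right) \left(- \frac{22}{5}\right) = \frac{3256}{5}$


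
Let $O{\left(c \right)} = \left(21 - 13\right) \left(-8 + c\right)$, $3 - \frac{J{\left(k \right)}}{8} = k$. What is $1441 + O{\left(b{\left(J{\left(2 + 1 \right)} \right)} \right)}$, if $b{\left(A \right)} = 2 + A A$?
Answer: $1393$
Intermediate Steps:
$J{\left(k \right)} = 24 - 8 k$
$b{\left(A \right)} = 2 + A^{2}$
$O{\left(c \right)} = -64 + 8 c$ ($O{\left(c \right)} = 8 \left(-8 + c\right) = -64 + 8 c$)
$1441 + O{\left(b{\left(J{\left(2 + 1 \right)} \right)} \right)} = 1441 - \left(64 - 8 \left(2 + \left(24 - 8 \left(2 + 1\right)\right)^{2}\right)\right) = 1441 - \left(64 - 8 \left(2 + \left(24 - 24\right)^{2}\right)\right) = 1441 - \left(64 - 8 \left(2 + 0^{2}\right)\right) = 1441 - \left(64 - 8 \left(2 + 0\right)\right) = 1441 + \left(-64 + 8 \cdot 2\right) = 1441 + \left(-64 + 16\right) = 1441 - 48 = 1393$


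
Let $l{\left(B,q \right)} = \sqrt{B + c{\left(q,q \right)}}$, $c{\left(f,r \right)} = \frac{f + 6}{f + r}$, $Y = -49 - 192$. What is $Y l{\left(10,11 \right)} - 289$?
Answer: $-289 - \frac{241 \sqrt{5214}}{22} \approx -1080.0$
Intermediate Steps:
$Y = -241$
$c{\left(f,r \right)} = \frac{6 + f}{f + r}$
$l{\left(B,q \right)} = \sqrt{B + \frac{6 + q}{2 q}}$ ($l{\left(B,q \right)} = \sqrt{B + \frac{6 + q}{q + q}} = \sqrt{B + \frac{6 + q}{2 q}}$)
$Y l{\left(10,11 \right)} - 289 = - 241 \frac{\sqrt{2 + 4 \cdot 10 + \frac{12}{11}}}{2} - 289 = - 241 \frac{\sqrt{2 + 40 + 12 \cdot \frac{1}{11}}}{2} - 289 = - 241 \frac{\sqrt{2 + 40 + \frac{12}{11}}}{2} - 289 = - 241 \frac{\sqrt{\frac{474}{11}}}{2} - 289 = - 241 \frac{\frac{1}{11} \sqrt{5214}}{2} - 289 = - 241 \frac{\sqrt{5214}}{22} - 289 = - \frac{241 \sqrt{5214}}{22} - 289 = -289 - \frac{241 \sqrt{5214}}{22}$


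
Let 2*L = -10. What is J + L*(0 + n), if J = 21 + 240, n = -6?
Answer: 291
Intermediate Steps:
L = -5 (L = (1/2)*(-10) = -5)
J = 261
J + L*(0 + n) = 261 - 5*(0 - 6) = 261 - 5*(-6) = 261 + 30 = 291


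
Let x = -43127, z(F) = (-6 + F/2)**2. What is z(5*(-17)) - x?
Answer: 181917/4 ≈ 45479.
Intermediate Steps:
z(F) = (-6 + F/2)**2 (z(F) = (-6 + F*(1/2))**2 = (-6 + F/2)**2)
z(5*(-17)) - x = (-12 + 5*(-17))**2/4 - 1*(-43127) = (-12 - 85)**2/4 + 43127 = (1/4)*(-97)**2 + 43127 = (1/4)*9409 + 43127 = 9409/4 + 43127 = 181917/4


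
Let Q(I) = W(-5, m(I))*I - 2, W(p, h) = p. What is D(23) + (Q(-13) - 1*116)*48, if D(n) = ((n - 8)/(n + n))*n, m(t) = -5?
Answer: -5073/2 ≈ -2536.5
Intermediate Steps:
Q(I) = -2 - 5*I (Q(I) = -5*I - 2 = -2 - 5*I)
D(n) = -4 + n/2 (D(n) = ((-8 + n)/((2*n)))*n = ((-8 + n)*(1/(2*n)))*n = ((-8 + n)/(2*n))*n = -4 + n/2)
D(23) + (Q(-13) - 1*116)*48 = (-4 + (½)*23) + ((-2 - 5*(-13)) - 1*116)*48 = (-4 + 23/2) + ((-2 + 65) - 116)*48 = 15/2 + (63 - 116)*48 = 15/2 - 53*48 = 15/2 - 2544 = -5073/2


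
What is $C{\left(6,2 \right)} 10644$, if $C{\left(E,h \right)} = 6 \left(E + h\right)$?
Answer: $510912$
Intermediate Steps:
$C{\left(E,h \right)} = 6 E + 6 h$
$C{\left(6,2 \right)} 10644 = \left(6 \cdot 6 + 6 \cdot 2\right) 10644 = \left(36 + 12\right) 10644 = 48 \cdot 10644 = 510912$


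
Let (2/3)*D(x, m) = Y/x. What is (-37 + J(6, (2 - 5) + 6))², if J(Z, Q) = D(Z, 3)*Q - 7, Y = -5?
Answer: 36481/16 ≈ 2280.1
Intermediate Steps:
D(x, m) = -15/(2*x) (D(x, m) = 3*(-5/x)/2 = -15/(2*x))
J(Z, Q) = -7 - 15*Q/(2*Z) (J(Z, Q) = (-15/(2*Z))*Q - 7 = -15*Q/(2*Z) - 7 = -7 - 15*Q/(2*Z))
(-37 + J(6, (2 - 5) + 6))² = (-37 + (-7 - 15/2*((2 - 5) + 6)/6))² = (-37 + (-7 - 15/2*(-3 + 6)*⅙))² = (-37 + (-7 - 15/2*3*⅙))² = (-37 + (-7 - 15/4))² = (-37 - 43/4)² = (-191/4)² = 36481/16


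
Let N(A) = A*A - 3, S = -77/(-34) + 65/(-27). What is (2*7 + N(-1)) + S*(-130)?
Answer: 14023/459 ≈ 30.551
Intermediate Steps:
S = -131/918 (S = -77*(-1/34) + 65*(-1/27) = 77/34 - 65/27 = -131/918 ≈ -0.14270)
N(A) = -3 + A**2 (N(A) = A**2 - 3 = -3 + A**2)
(2*7 + N(-1)) + S*(-130) = (2*7 + (-3 + (-1)**2)) - 131/918*(-130) = (14 + (-3 + 1)) + 8515/459 = (14 - 2) + 8515/459 = 12 + 8515/459 = 14023/459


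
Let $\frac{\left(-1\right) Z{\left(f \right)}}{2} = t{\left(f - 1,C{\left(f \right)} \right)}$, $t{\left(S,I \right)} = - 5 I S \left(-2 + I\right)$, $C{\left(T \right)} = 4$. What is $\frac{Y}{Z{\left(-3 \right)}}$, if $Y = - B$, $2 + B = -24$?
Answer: $- \frac{13}{160} \approx -0.08125$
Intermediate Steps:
$B = -26$ ($B = -2 - 24 = -26$)
$t{\left(S,I \right)} = - 5 I S \left(-2 + I\right)$
$Z{\left(f \right)} = -80 + 80 f$ ($Z{\left(f \right)} = - 2 \cdot 5 \cdot 4 \left(f - 1\right) \left(2 - 4\right) = - 2 \cdot 5 \cdot 4 \left(-1 + f\right) \left(-2\right) = - 2 \left(40 - 40 f\right) = -80 + 80 f$)
$Y = 26$ ($Y = \left(-1\right) \left(-26\right) = 26$)
$\frac{Y}{Z{\left(-3 \right)}} = \frac{26}{-80 + 80 \left(-3\right)} = \frac{26}{-80 - 240} = \frac{26}{-320} = 26 \left(- \frac{1}{320}\right) = - \frac{13}{160}$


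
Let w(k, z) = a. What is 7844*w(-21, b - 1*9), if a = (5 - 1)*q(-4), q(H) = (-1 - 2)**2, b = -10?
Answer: 282384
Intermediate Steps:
q(H) = 9 (q(H) = (-3)**2 = 9)
a = 36 (a = (5 - 1)*9 = 4*9 = 36)
w(k, z) = 36
7844*w(-21, b - 1*9) = 7844*36 = 282384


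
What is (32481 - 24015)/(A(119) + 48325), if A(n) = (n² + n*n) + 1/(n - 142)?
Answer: 97359/881440 ≈ 0.11045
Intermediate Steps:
A(n) = 1/(-142 + n) + 2*n² (A(n) = (n² + n²) + 1/(-142 + n) = 2*n² + 1/(-142 + n) = 1/(-142 + n) + 2*n²)
(32481 - 24015)/(A(119) + 48325) = (32481 - 24015)/((1 - 284*119² + 2*119³)/(-142 + 119) + 48325) = 8466/((1 - 284*14161 + 2*1685159)/(-23) + 48325) = 8466/(-(1 - 4021724 + 3370318)/23 + 48325) = 8466/(-1/23*(-651405) + 48325) = 8466/(651405/23 + 48325) = 8466/(1762880/23) = 8466*(23/1762880) = 97359/881440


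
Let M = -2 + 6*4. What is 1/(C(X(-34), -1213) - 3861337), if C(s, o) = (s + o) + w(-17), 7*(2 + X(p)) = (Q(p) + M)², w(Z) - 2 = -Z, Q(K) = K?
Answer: -7/27037587 ≈ -2.5890e-7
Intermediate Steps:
w(Z) = 2 - Z
M = 22 (M = -2 + 24 = 22)
X(p) = -2 + (22 + p)²/7 (X(p) = -2 + (p + 22)²/7 = -2 + (22 + p)²/7)
C(s, o) = 19 + o + s (C(s, o) = (s + o) + (2 - 1*(-17)) = (o + s) + (2 + 17) = (o + s) + 19 = 19 + o + s)
1/(C(X(-34), -1213) - 3861337) = 1/((19 - 1213 + (-2 + (22 - 34)²/7)) - 3861337) = 1/((19 - 1213 + (-2 + (⅐)*(-12)²)) - 3861337) = 1/((19 - 1213 + (-2 + (⅐)*144)) - 3861337) = 1/((19 - 1213 + (-2 + 144/7)) - 3861337) = 1/((19 - 1213 + 130/7) - 3861337) = 1/(-8228/7 - 3861337) = 1/(-27037587/7) = -7/27037587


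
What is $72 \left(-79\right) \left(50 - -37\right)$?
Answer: $-494856$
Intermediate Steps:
$72 \left(-79\right) \left(50 - -37\right) = - 5688 \left(50 + 37\right) = \left(-5688\right) 87 = -494856$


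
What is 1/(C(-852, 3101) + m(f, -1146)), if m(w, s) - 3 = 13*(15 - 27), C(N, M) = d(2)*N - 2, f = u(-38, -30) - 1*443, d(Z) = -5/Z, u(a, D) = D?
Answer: 1/1975 ≈ 0.00050633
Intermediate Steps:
f = -473 (f = -30 - 1*443 = -30 - 443 = -473)
C(N, M) = -2 - 5*N/2 (C(N, M) = (-5/2)*N - 2 = (-5*1/2)*N - 2 = -5*N/2 - 2 = -2 - 5*N/2)
m(w, s) = -153 (m(w, s) = 3 + 13*(15 - 27) = 3 + 13*(-12) = 3 - 156 = -153)
1/(C(-852, 3101) + m(f, -1146)) = 1/((-2 - 5/2*(-852)) - 153) = 1/((-2 + 2130) - 153) = 1/(2128 - 153) = 1/1975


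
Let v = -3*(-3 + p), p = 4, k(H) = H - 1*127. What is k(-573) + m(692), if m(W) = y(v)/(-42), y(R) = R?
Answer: -9799/14 ≈ -699.93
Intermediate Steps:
k(H) = -127 + H (k(H) = H - 127 = -127 + H)
v = -3 (v = -3*(-3 + 4) = -3*1 = -3)
m(W) = 1/14 (m(W) = -3/(-42) = -3*(-1/42) = 1/14)
k(-573) + m(692) = (-127 - 573) + 1/14 = -700 + 1/14 = -9799/14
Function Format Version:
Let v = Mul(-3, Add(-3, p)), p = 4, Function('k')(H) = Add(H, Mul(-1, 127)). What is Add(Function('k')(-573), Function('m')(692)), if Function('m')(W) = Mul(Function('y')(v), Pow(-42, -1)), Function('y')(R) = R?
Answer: Rational(-9799, 14) ≈ -699.93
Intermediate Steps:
Function('k')(H) = Add(-127, H) (Function('k')(H) = Add(H, -127) = Add(-127, H))
v = -3 (v = Mul(-3, Add(-3, 4)) = Mul(-3, 1) = -3)
Function('m')(W) = Rational(1, 14) (Function('m')(W) = Mul(-3, Pow(-42, -1)) = Mul(-3, Rational(-1, 42)) = Rational(1, 14))
Add(Function('k')(-573), Function('m')(692)) = Add(Add(-127, -573), Rational(1, 14)) = Add(-700, Rational(1, 14)) = Rational(-9799, 14)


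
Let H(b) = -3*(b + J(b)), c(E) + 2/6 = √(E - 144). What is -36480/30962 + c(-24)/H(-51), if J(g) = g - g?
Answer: -8387641/7105779 + 2*I*√42/153 ≈ -1.1804 + 0.084716*I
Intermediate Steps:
J(g) = 0
c(E) = -⅓ + √(-144 + E) (c(E) = -⅓ + √(E - 144) = -⅓ + √(-144 + E))
H(b) = -3*b (H(b) = -3*(b + 0) = -3*b)
-36480/30962 + c(-24)/H(-51) = -36480/30962 + (-⅓ + √(-144 - 24))/((-3*(-51))) = -36480*1/30962 + (-⅓ + √(-168))/153 = -18240/15481 + (-⅓ + 2*I*√42)*(1/153) = -18240/15481 + (-1/459 + 2*I*√42/153) = -8387641/7105779 + 2*I*√42/153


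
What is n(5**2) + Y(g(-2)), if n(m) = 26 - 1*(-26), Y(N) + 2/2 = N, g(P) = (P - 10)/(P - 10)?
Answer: 52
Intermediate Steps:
g(P) = 1 (g(P) = (-10 + P)/(-10 + P) = 1)
Y(N) = -1 + N
n(m) = 52 (n(m) = 26 + 26 = 52)
n(5**2) + Y(g(-2)) = 52 + (-1 + 1) = 52 + 0 = 52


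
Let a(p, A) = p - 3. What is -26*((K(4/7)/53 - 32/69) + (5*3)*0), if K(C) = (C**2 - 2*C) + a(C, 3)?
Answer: 46150/3381 ≈ 13.650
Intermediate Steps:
a(p, A) = -3 + p
K(C) = -3 + C**2 - C (K(C) = (C**2 - 2*C) + (-3 + C) = -3 + C**2 - C)
-26*((K(4/7)/53 - 32/69) + (5*3)*0) = -26*(((-3 + (4/7)**2 - 4/7)/53 - 32/69) + (5*3)*0) = -26*(((-3 + (4*(1/7))**2 - 4/7)*(1/53) - 32*1/69) + 15*0) = -26*(((-3 + (4/7)**2 - 1*4/7)*(1/53) - 32/69) + 0) = -26*(((-3 + 16/49 - 4/7)*(1/53) - 32/69) + 0) = -26*((-159/49*1/53 - 32/69) + 0) = -26*((-3/49 - 32/69) + 0) = -26*(-1775/3381 + 0) = -26*(-1775/3381) = 46150/3381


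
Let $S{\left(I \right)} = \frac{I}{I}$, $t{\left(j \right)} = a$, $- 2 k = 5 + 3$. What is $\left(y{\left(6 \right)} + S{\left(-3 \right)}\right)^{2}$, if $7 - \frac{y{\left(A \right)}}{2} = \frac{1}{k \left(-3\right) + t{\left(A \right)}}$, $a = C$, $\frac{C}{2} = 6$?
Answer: $\frac{32041}{144} \approx 222.51$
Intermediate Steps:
$k = -4$ ($k = - \frac{5 + 3}{2} = \left(- \frac{1}{2}\right) 8 = -4$)
$C = 12$ ($C = 2 \cdot 6 = 12$)
$a = 12$
$t{\left(j \right)} = 12$
$S{\left(I \right)} = 1$
$y{\left(A \right)} = \frac{167}{12}$ ($y{\left(A \right)} = 14 - \frac{2}{\left(-4\right) \left(-3\right) + 12} = 14 - \frac{2}{12 + 12} = 14 - \frac{2}{24} = 14 - \frac{1}{12} = \frac{167}{12}$)
$\left(y{\left(6 \right)} + S{\left(-3 \right)}\right)^{2} = \left(\frac{167}{12} + 1\right)^{2} = \left(\frac{179}{12}\right)^{2} = \frac{32041}{144}$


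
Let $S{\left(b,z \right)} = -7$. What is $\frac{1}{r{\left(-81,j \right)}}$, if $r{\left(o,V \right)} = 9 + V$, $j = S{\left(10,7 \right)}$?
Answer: $\frac{1}{2} \approx 0.5$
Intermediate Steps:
$j = -7$
$\frac{1}{r{\left(-81,j \right)}} = \frac{1}{9 - 7} = \frac{1}{2}$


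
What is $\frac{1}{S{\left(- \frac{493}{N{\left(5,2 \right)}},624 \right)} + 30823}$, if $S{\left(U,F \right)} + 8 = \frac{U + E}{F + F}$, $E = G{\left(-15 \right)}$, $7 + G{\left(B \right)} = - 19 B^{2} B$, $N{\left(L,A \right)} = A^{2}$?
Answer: $\frac{4992}{154084459} \approx 3.2398 \cdot 10^{-5}$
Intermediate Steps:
$G{\left(B \right)} = -7 - 19 B^{3}$ ($G{\left(B \right)} = -7 + - 19 B^{2} B = -7 - 19 B^{3}$)
$E = 64118$ ($E = -7 - 19 \left(-15\right)^{3} = -7 - -64125 = -7 + 64125 = 64118$)
$S{\left(U,F \right)} = -8 + \frac{64118 + U}{2 F}$ ($S{\left(U,F \right)} = -8 + \frac{U + 64118}{F + F} = -8 + \frac{64118 + U}{2 F}$)
$\frac{1}{S{\left(- \frac{493}{N{\left(5,2 \right)}},624 \right)} + 30823} = \frac{1}{\frac{64118 - \frac{493}{2^{2}} - 9984}{2 \cdot 624} + 30823} = \frac{1}{\frac{1}{2} \cdot \frac{1}{624} \left(64118 - \frac{493}{4} - 9984\right) + 30823} = \frac{1}{\frac{1}{2} \cdot \frac{1}{624} \cdot \frac{216043}{4} + 30823} = \frac{1}{\frac{216043}{4992} + 30823} = \frac{1}{\frac{154084459}{4992}} = \frac{4992}{154084459}$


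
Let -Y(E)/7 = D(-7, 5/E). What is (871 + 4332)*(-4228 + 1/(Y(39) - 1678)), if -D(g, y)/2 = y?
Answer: -1438072024565/65372 ≈ -2.1998e+7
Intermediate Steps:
D(g, y) = -2*y
Y(E) = 70/E (Y(E) = -(-14)*5/E = -(-70)/E = 70/E)
(871 + 4332)*(-4228 + 1/(Y(39) - 1678)) = (871 + 4332)*(-4228 + 1/(70/39 - 1678)) = 5203*(-4228 + 1/(70*(1/39) - 1678)) = 5203*(-4228 + 1/(70/39 - 1678)) = 5203*(-4228 + 1/(-65372/39)) = 5203*(-4228 - 39/65372) = 5203*(-276392855/65372) = -1438072024565/65372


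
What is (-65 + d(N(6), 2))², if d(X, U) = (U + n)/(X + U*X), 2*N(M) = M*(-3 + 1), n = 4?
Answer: 38416/9 ≈ 4268.4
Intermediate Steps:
N(M) = -M (N(M) = (M*(-3 + 1))/2 = (M*(-2))/2 = (-2*M)/2 = -M)
d(X, U) = (4 + U)/(X + U*X) (d(X, U) = (U + 4)/(X + U*X) = (4 + U)/(X + U*X))
(-65 + d(N(6), 2))² = (-65 + (4 + 2)/(((-1*6))*(1 + 2)))² = (-65 + 6/(-6*3))² = (-65 - ⅙*⅓*6)² = (-65 - ⅓)² = (-196/3)² = 38416/9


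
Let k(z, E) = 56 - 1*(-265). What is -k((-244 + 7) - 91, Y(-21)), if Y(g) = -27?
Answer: -321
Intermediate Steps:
k(z, E) = 321 (k(z, E) = 56 + 265 = 321)
-k((-244 + 7) - 91, Y(-21)) = -1*321 = -321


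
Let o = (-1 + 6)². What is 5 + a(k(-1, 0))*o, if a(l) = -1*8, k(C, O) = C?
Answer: -195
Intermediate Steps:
a(l) = -8
o = 25 (o = 5² = 25)
5 + a(k(-1, 0))*o = 5 - 8*25 = 5 - 200 = -195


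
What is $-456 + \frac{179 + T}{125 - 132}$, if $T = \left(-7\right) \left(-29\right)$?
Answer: $- \frac{3574}{7} \approx -510.57$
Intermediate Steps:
$T = 203$
$-456 + \frac{179 + T}{125 - 132} = -456 + \frac{179 + 203}{125 - 132} = -456 + \frac{382}{-7} = -456 + 382 \left(- \frac{1}{7}\right) = -456 - \frac{382}{7} = - \frac{3574}{7}$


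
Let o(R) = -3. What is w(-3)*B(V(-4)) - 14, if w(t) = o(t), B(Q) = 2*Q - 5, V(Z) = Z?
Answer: 25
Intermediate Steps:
B(Q) = -5 + 2*Q
w(t) = -3
w(-3)*B(V(-4)) - 14 = -3*(-5 + 2*(-4)) - 14 = -3*(-5 - 8) - 14 = -3*(-13) - 14 = 39 - 14 = 25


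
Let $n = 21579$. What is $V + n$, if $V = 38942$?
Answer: $60521$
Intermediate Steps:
$V + n = 38942 + 21579 = 60521$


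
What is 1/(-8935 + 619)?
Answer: -1/8316 ≈ -0.00012025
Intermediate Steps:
1/(-8935 + 619) = 1/(-8316) = -1/8316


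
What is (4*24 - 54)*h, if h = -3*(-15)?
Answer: 1890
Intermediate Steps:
h = 45
(4*24 - 54)*h = (4*24 - 54)*45 = (96 - 54)*45 = 42*45 = 1890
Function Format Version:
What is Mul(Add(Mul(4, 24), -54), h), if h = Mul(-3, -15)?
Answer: 1890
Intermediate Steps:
h = 45
Mul(Add(Mul(4, 24), -54), h) = Mul(Add(Mul(4, 24), -54), 45) = Mul(Add(96, -54), 45) = Mul(42, 45) = 1890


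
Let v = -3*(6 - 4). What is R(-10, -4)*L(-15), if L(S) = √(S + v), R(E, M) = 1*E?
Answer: -10*I*√21 ≈ -45.826*I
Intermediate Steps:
R(E, M) = E
v = -6 (v = -3*2 = -6)
L(S) = √(-6 + S) (L(S) = √(S - 6) = √(-6 + S))
R(-10, -4)*L(-15) = -10*√(-6 - 15) = -10*I*√21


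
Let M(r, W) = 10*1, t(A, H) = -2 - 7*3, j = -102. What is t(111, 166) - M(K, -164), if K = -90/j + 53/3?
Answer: -33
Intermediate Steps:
t(A, H) = -23 (t(A, H) = -2 - 21 = -23)
K = 946/51 (K = -90/(-102) + 53/3 = -90*(-1/102) + 53*(⅓) = 15/17 + 53/3 = 946/51 ≈ 18.549)
M(r, W) = 10
t(111, 166) - M(K, -164) = -23 - 1*10 = -23 - 10 = -33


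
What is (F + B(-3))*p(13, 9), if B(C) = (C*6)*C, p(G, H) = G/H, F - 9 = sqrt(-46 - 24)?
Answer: 91 + 13*I*sqrt(70)/9 ≈ 91.0 + 12.085*I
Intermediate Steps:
F = 9 + I*sqrt(70) (F = 9 + sqrt(-46 - 24) = 9 + sqrt(-70) = 9 + I*sqrt(70) ≈ 9.0 + 8.3666*I)
B(C) = 6*C**2 (B(C) = (6*C)*C = 6*C**2)
(F + B(-3))*p(13, 9) = ((9 + I*sqrt(70)) + 6*(-3)**2)*(13/9) = ((9 + I*sqrt(70)) + 6*9)*(13*(1/9)) = ((9 + I*sqrt(70)) + 54)*(13/9) = (63 + I*sqrt(70))*(13/9) = 91 + 13*I*sqrt(70)/9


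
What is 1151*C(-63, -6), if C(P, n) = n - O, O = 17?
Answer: -26473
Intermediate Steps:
C(P, n) = -17 + n (C(P, n) = n - 1*17 = n - 17 = -17 + n)
1151*C(-63, -6) = 1151*(-17 - 6) = 1151*(-23) = -26473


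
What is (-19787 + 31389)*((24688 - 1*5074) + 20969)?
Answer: 470843966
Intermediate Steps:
(-19787 + 31389)*((24688 - 1*5074) + 20969) = 11602*((24688 - 5074) + 20969) = 11602*(19614 + 20969) = 11602*40583 = 470843966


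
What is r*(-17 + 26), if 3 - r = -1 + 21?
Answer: -153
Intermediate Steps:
r = -17 (r = 3 - (-1 + 21) = 3 - 1*20 = 3 - 20 = -17)
r*(-17 + 26) = -17*(-17 + 26) = -17*9 = -153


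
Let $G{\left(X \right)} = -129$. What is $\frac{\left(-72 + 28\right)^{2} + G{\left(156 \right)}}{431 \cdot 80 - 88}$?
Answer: $\frac{1807}{34392} \approx 0.052541$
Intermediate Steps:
$\frac{\left(-72 + 28\right)^{2} + G{\left(156 \right)}}{431 \cdot 80 - 88} = \frac{\left(-72 + 28\right)^{2} - 129}{431 \cdot 80 - 88} = \frac{\left(-44\right)^{2} - 129}{34480 - 88} = \frac{1936 - 129}{34392} = 1807 \cdot \frac{1}{34392} = \frac{1807}{34392}$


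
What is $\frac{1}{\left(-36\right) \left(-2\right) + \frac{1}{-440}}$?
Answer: $\frac{440}{31679} \approx 0.013889$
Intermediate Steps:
$\frac{1}{\left(-36\right) \left(-2\right) + \frac{1}{-440}} = \frac{1}{72 - \frac{1}{440}} = \frac{1}{\frac{31679}{440}} = \frac{440}{31679}$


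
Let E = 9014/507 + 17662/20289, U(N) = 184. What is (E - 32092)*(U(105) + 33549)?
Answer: -1236589023261732/1142947 ≈ -1.0819e+9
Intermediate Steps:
E = 21315520/1142947 (E = 9014*(1/507) + 17662*(1/20289) = 9014/507 + 17662/20289 = 21315520/1142947 ≈ 18.650)
(E - 32092)*(U(105) + 33549) = (21315520/1142947 - 32092)*(184 + 33549) = -36658139604/1142947*33733 = -1236589023261732/1142947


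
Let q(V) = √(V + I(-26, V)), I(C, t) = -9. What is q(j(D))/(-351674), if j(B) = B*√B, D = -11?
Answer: -√(-9 - 11*I*√11)/351674 ≈ -1.0749e-5 + 1.3722e-5*I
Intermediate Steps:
j(B) = B^(3/2)
q(V) = √(-9 + V) (q(V) = √(V - 9) = √(-9 + V))
q(j(D))/(-351674) = √(-9 + (-11)^(3/2))/(-351674) = √(-9 - 11*I*√11)*(-1/351674) = -√(-9 - 11*I*√11)/351674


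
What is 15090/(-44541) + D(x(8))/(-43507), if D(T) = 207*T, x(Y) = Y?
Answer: -243426842/645948429 ≈ -0.37685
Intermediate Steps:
15090/(-44541) + D(x(8))/(-43507) = 15090/(-44541) + (207*8)/(-43507) = 15090*(-1/44541) + 1656*(-1/43507) = -5030/14847 - 1656/43507 = -243426842/645948429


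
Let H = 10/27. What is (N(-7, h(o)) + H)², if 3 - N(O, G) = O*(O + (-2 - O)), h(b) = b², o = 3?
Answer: 82369/729 ≈ 112.99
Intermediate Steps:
N(O, G) = 3 + 2*O (N(O, G) = 3 - O*(O + (-2 - O)) = 3 - O*(-2) = 3 - (-2)*O = 3 + 2*O)
H = 10/27 (H = 10*(1/27) = 10/27 ≈ 0.37037)
(N(-7, h(o)) + H)² = ((3 + 2*(-7)) + 10/27)² = ((3 - 14) + 10/27)² = (-11 + 10/27)² = (-287/27)² = 82369/729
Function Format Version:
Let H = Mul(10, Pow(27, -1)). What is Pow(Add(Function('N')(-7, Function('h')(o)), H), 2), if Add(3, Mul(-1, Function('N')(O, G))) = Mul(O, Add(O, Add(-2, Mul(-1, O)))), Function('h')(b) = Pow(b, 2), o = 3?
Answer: Rational(82369, 729) ≈ 112.99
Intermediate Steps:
Function('N')(O, G) = Add(3, Mul(2, O)) (Function('N')(O, G) = Add(3, Mul(-1, Mul(O, Add(O, Add(-2, Mul(-1, O)))))) = Add(3, Mul(-1, Mul(O, -2))) = Add(3, Mul(-1, Mul(-2, O))) = Add(3, Mul(2, O)))
H = Rational(10, 27) (H = Mul(10, Rational(1, 27)) = Rational(10, 27) ≈ 0.37037)
Pow(Add(Function('N')(-7, Function('h')(o)), H), 2) = Pow(Add(Add(3, Mul(2, -7)), Rational(10, 27)), 2) = Pow(Add(Add(3, -14), Rational(10, 27)), 2) = Pow(Add(-11, Rational(10, 27)), 2) = Pow(Rational(-287, 27), 2) = Rational(82369, 729)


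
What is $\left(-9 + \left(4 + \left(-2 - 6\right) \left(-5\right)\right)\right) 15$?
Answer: $525$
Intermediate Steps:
$\left(-9 + \left(4 + \left(-2 - 6\right) \left(-5\right)\right)\right) 15 = \left(-9 + \left(4 - -40\right)\right) 15 = \left(-9 + \left(4 + 40\right)\right) 15 = \left(-9 + 44\right) 15 = 35 \cdot 15 = 525$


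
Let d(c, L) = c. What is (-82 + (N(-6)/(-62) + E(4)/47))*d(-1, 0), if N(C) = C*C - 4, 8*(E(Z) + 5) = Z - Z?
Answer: 120381/1457 ≈ 82.623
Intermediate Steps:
E(Z) = -5 (E(Z) = -5 + (Z - Z)/8 = -5 + (1/8)*0 = -5 + 0 = -5)
N(C) = -4 + C**2 (N(C) = C**2 - 4 = -4 + C**2)
(-82 + (N(-6)/(-62) + E(4)/47))*d(-1, 0) = (-82 + ((-4 + (-6)**2)/(-62) - 5/47))*(-1) = (-82 + ((-4 + 36)*(-1/62) - 5*1/47))*(-1) = (-82 + (32*(-1/62) - 5/47))*(-1) = (-82 + (-16/31 - 5/47))*(-1) = (-82 - 907/1457)*(-1) = -120381/1457*(-1) = 120381/1457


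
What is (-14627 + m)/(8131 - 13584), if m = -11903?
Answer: 3790/779 ≈ 4.8652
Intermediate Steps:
(-14627 + m)/(8131 - 13584) = (-14627 - 11903)/(8131 - 13584) = -26530/(-5453) = -26530*(-1/5453) = 3790/779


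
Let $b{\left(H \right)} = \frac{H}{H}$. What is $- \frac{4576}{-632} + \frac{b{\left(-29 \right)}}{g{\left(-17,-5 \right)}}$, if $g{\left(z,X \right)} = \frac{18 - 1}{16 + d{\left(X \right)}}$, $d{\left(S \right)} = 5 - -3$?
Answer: $\frac{11620}{1343} \approx 8.6523$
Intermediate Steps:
$d{\left(S \right)} = 8$ ($d{\left(S \right)} = 5 + 3 = 8$)
$b{\left(H \right)} = 1$
$g{\left(z,X \right)} = \frac{17}{24}$ ($g{\left(z,X \right)} = \frac{18 - 1}{16 + 8} = \frac{17}{24}$)
$- \frac{4576}{-632} + \frac{b{\left(-29 \right)}}{g{\left(-17,-5 \right)}} = - \frac{4576}{-632} + 1 \frac{1}{\frac{17}{24}} = \left(-4576\right) \left(- \frac{1}{632}\right) + 1 \cdot \frac{24}{17} = \frac{572}{79} + \frac{24}{17} = \frac{11620}{1343}$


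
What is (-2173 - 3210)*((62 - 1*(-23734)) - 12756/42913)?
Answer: -5496823491936/42913 ≈ -1.2809e+8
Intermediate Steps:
(-2173 - 3210)*((62 - 1*(-23734)) - 12756/42913) = -5383*((62 + 23734) - 12756*1/42913) = -5383*(23796 - 12756/42913) = -5383*1021144992/42913 = -5496823491936/42913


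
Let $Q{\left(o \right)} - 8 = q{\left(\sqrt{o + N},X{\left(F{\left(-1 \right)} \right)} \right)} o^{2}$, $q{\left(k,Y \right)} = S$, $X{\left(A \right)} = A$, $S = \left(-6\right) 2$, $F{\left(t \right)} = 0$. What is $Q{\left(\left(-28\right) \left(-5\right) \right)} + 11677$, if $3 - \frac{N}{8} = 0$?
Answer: $-223515$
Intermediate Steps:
$N = 24$ ($N = 24 - 0 = 24 + 0 = 24$)
$S = -12$
$q{\left(k,Y \right)} = -12$
$Q{\left(o \right)} = 8 - 12 o^{2}$
$Q{\left(\left(-28\right) \left(-5\right) \right)} + 11677 = \left(8 - 12 \left(\left(-28\right) \left(-5\right)\right)^{2}\right) + 11677 = \left(8 - 12 \cdot 140^{2}\right) + 11677 = \left(8 - 235200\right) + 11677 = -235192 + 11677 = -223515$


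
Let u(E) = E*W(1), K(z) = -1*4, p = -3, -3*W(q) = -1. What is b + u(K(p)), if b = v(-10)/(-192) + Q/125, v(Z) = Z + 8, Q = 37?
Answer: -12323/12000 ≈ -1.0269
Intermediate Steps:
W(q) = ⅓ (W(q) = -⅓*(-1) = ⅓)
v(Z) = 8 + Z
K(z) = -4
u(E) = E/3 (u(E) = E*(⅓) = E/3)
b = 3677/12000 (b = (8 - 10)/(-192) + 37/125 = -2*(-1/192) + 37*(1/125) = 1/96 + 37/125 = 3677/12000 ≈ 0.30642)
b + u(K(p)) = 3677/12000 + (⅓)*(-4) = 3677/12000 - 4/3 = -12323/12000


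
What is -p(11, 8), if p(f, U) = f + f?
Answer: -22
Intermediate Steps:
p(f, U) = 2*f
-p(11, 8) = -2*11 = -1*22 = -22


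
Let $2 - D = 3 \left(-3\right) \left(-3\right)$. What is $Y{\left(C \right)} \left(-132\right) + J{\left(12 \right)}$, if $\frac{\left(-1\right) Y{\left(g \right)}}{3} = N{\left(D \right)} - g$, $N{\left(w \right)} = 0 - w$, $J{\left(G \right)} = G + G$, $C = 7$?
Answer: $7152$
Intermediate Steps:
$D = -25$ ($D = 2 - 3 \left(-3\right) \left(-3\right) = 2 - \left(-9\right) \left(-3\right) = 2 - 27 = -25$)
$J{\left(G \right)} = 2 G$
$N{\left(w \right)} = - w$
$Y{\left(g \right)} = -75 + 3 g$ ($Y{\left(g \right)} = - 3 \left(\left(-1\right) \left(-25\right) - g\right) = - 3 \left(25 - g\right) = -75 + 3 g$)
$Y{\left(C \right)} \left(-132\right) + J{\left(12 \right)} = \left(-75 + 3 \cdot 7\right) \left(-132\right) + 2 \cdot 12 = \left(-75 + 21\right) \left(-132\right) + 24 = \left(-54\right) \left(-132\right) + 24 = 7128 + 24 = 7152$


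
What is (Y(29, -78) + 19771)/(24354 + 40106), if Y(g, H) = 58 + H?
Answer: 19751/64460 ≈ 0.30641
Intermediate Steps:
(Y(29, -78) + 19771)/(24354 + 40106) = ((58 - 78) + 19771)/(24354 + 40106) = (-20 + 19771)/64460 = 19751*(1/64460) = 19751/64460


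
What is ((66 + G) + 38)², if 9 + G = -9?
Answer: 7396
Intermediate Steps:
G = -18 (G = -9 - 9 = -18)
((66 + G) + 38)² = ((66 - 18) + 38)² = (48 + 38)² = 86² = 7396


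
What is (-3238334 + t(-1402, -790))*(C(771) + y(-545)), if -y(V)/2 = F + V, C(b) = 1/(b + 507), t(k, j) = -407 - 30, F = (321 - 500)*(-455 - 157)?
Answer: 902359387341257/1278 ≈ 7.0607e+11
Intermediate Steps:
F = 109548 (F = -179*(-612) = 109548)
t(k, j) = -437
C(b) = 1/(507 + b)
y(V) = -219096 - 2*V (y(V) = -2*(109548 + V) = -219096 - 2*V)
(-3238334 + t(-1402, -790))*(C(771) + y(-545)) = (-3238334 - 437)*(1/(507 + 771) + (-219096 - 2*(-545))) = -3238771*(1/1278 + (-219096 + 1090)) = -3238771*(1/1278 - 218006) = -3238771*(-278611667/1278) = 902359387341257/1278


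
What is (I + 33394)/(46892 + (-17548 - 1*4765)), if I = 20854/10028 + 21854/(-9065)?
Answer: 30975633211/22799234610 ≈ 1.3586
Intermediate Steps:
I = -307249/927590 (I = 20854*(1/10028) + 21854*(-1/9065) = 10427/5014 - 446/185 = -307249/927590 ≈ -0.33123)
(I + 33394)/(46892 + (-17548 - 1*4765)) = (-307249/927590 + 33394)/(46892 + (-17548 - 1*4765)) = 30975633211/(927590*(46892 + (-17548 - 4765))) = 30975633211/(927590*(46892 - 22313)) = (30975633211/927590)/24579 = (30975633211/927590)*(1/24579) = 30975633211/22799234610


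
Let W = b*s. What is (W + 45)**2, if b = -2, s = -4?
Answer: 2809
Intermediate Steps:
W = 8 (W = -2*(-4) = 8)
(W + 45)**2 = (8 + 45)**2 = 53**2 = 2809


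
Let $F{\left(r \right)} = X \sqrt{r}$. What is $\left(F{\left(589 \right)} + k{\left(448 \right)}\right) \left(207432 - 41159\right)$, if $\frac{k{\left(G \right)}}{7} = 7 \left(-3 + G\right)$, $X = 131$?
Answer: $3625582765 + 21781763 \sqrt{589} \approx 4.1542 \cdot 10^{9}$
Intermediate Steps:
$k{\left(G \right)} = -147 + 49 G$ ($k{\left(G \right)} = 7 \cdot 7 \left(-3 + G\right) = 7 \left(-21 + 7 G\right) = -147 + 49 G$)
$F{\left(r \right)} = 131 \sqrt{r}$
$\left(F{\left(589 \right)} + k{\left(448 \right)}\right) \left(207432 - 41159\right) = \left(131 \sqrt{589} + \left(-147 + 49 \cdot 448\right)\right) \left(207432 - 41159\right) = \left(131 \sqrt{589} + \left(-147 + 21952\right)\right) 166273 = \left(131 \sqrt{589} + 21805\right) 166273 = \left(21805 + 131 \sqrt{589}\right) 166273 = 3625582765 + 21781763 \sqrt{589}$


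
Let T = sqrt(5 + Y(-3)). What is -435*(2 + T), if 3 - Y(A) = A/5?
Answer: -870 - 87*sqrt(215) ≈ -2145.7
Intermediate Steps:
Y(A) = 3 - A/5
T = sqrt(215)/5 (T = sqrt(5 + (3 - 1/5*(-3))) = sqrt(5 + (3 + 3/5)) = sqrt(5 + 18/5) = sqrt(43/5) = sqrt(215)/5 ≈ 2.9326)
-435*(2 + T) = -435*(2 + sqrt(215)/5) = -87*(10 + sqrt(215)) = -870 - 87*sqrt(215)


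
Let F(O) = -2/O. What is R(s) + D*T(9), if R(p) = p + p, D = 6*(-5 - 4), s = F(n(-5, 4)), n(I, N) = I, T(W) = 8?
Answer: -2156/5 ≈ -431.20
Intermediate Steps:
s = 2/5 (s = -2/(-5) = -2*(-1/5) = 2/5 ≈ 0.40000)
D = -54 (D = 6*(-9) = -54)
R(p) = 2*p
R(s) + D*T(9) = 2*(2/5) - 54*8 = 4/5 - 432 = -2156/5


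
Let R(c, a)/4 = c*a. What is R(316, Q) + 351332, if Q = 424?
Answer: 887268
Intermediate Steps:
R(c, a) = 4*a*c (R(c, a) = 4*(c*a) = 4*(a*c) = 4*a*c)
R(316, Q) + 351332 = 4*424*316 + 351332 = 535936 + 351332 = 887268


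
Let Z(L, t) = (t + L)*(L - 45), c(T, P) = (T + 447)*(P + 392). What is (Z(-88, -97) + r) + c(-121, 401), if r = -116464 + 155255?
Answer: 321914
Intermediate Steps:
c(T, P) = (392 + P)*(447 + T) (c(T, P) = (447 + T)*(392 + P) = (392 + P)*(447 + T))
Z(L, t) = (-45 + L)*(L + t) (Z(L, t) = (L + t)*(-45 + L) = (-45 + L)*(L + t))
r = 38791
(Z(-88, -97) + r) + c(-121, 401) = (((-88)² - 45*(-88) - 45*(-97) - 88*(-97)) + 38791) + (175224 + 392*(-121) + 447*401 + 401*(-121)) = ((7744 + 3960 + 4365 + 8536) + 38791) + (175224 - 47432 + 179247 - 48521) = (24605 + 38791) + 258518 = 63396 + 258518 = 321914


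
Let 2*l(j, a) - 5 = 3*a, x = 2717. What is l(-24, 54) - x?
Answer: -5267/2 ≈ -2633.5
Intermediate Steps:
l(j, a) = 5/2 + 3*a/2 (l(j, a) = 5/2 + (3*a)/2 = 5/2 + 3*a/2)
l(-24, 54) - x = (5/2 + (3/2)*54) - 1*2717 = (5/2 + 81) - 2717 = 167/2 - 2717 = -5267/2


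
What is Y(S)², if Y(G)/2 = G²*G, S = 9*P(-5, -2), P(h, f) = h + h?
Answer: 2125764000000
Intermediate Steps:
P(h, f) = 2*h
S = -90 (S = 9*(2*(-5)) = 9*(-10) = -90)
Y(G) = 2*G³ (Y(G) = 2*(G²*G) = 2*G³)
Y(S)² = (2*(-90)³)² = (2*(-729000))² = (-1458000)² = 2125764000000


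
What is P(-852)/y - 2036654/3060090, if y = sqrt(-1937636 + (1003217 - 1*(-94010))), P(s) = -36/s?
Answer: -1018327/1530045 - 3*I*sqrt(840409)/59669039 ≈ -0.66555 - 4.6091e-5*I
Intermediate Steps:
y = I*sqrt(840409) (y = sqrt(-1937636 + (1003217 + 94010)) = sqrt(-1937636 + 1097227) = sqrt(-840409) = I*sqrt(840409) ≈ 916.74*I)
P(-852)/y - 2036654/3060090 = (-36/(-852))/((I*sqrt(840409))) - 2036654/3060090 = (-36*(-1/852))*(-I*sqrt(840409)/840409) - 2036654*1/3060090 = 3*(-I*sqrt(840409)/840409)/71 - 1018327/1530045 = -3*I*sqrt(840409)/59669039 - 1018327/1530045 = -1018327/1530045 - 3*I*sqrt(840409)/59669039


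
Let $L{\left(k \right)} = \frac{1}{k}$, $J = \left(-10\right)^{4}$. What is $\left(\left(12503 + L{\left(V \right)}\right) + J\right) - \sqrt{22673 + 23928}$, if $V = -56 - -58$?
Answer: $\frac{45007}{2} - \sqrt{46601} \approx 22288.0$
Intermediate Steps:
$V = 2$ ($V = -56 + 58 = 2$)
$J = 10000$
$\left(\left(12503 + L{\left(V \right)}\right) + J\right) - \sqrt{22673 + 23928} = \left(\left(12503 + \frac{1}{2}\right) + 10000\right) - \sqrt{22673 + 23928} = \left(\left(12503 + \frac{1}{2}\right) + 10000\right) - \sqrt{46601} = \left(\frac{25007}{2} + 10000\right) - \sqrt{46601} = \frac{45007}{2} - \sqrt{46601}$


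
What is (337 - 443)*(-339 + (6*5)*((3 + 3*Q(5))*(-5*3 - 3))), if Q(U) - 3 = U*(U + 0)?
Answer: 5015814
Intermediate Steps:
Q(U) = 3 + U² (Q(U) = 3 + U*(U + 0) = 3 + U*U = 3 + U²)
(337 - 443)*(-339 + (6*5)*((3 + 3*Q(5))*(-5*3 - 3))) = (337 - 443)*(-339 + (6*5)*((3 + 3*(3 + 5²))*(-5*3 - 3))) = -106*(-339 + 30*((3 + 3*(3 + 25))*(-15 - 3))) = -106*(-339 + 30*((3 + 3*28)*(-18))) = -106*(-339 + 30*((3 + 84)*(-18))) = -106*(-339 + 30*(87*(-18))) = -106*(-339 + 30*(-1566)) = -106*(-339 - 46980) = -106*(-47319) = 5015814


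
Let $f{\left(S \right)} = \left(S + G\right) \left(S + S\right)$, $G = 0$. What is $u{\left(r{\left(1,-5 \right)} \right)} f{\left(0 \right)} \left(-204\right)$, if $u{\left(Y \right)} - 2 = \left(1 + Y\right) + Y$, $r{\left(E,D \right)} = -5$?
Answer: $0$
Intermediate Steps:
$f{\left(S \right)} = 2 S^{2}$ ($f{\left(S \right)} = \left(S + 0\right) \left(S + S\right) = S 2 S = 2 S^{2}$)
$u{\left(Y \right)} = 3 + 2 Y$ ($u{\left(Y \right)} = 2 + \left(\left(1 + Y\right) + Y\right) = 2 + \left(1 + 2 Y\right) = 3 + 2 Y$)
$u{\left(r{\left(1,-5 \right)} \right)} f{\left(0 \right)} \left(-204\right) = \left(3 + 2 \left(-5\right)\right) 2 \cdot 0^{2} \left(-204\right) = \left(3 - 10\right) 2 \cdot 0 \left(-204\right) = \left(-7\right) 0 \left(-204\right) = 0 \left(-204\right) = 0$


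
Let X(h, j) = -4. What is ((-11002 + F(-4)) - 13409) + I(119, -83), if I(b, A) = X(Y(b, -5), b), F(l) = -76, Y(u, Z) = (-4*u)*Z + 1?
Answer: -24491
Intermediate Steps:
Y(u, Z) = 1 - 4*Z*u (Y(u, Z) = -4*Z*u + 1 = 1 - 4*Z*u)
I(b, A) = -4
((-11002 + F(-4)) - 13409) + I(119, -83) = ((-11002 - 76) - 13409) - 4 = (-11078 - 13409) - 4 = -24487 - 4 = -24491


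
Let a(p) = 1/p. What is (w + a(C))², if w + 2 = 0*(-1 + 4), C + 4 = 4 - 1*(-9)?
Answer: 289/81 ≈ 3.5679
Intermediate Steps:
C = 9 (C = -4 + (4 - 1*(-9)) = -4 + (4 + 9) = -4 + 13 = 9)
w = -2 (w = -2 + 0*(-1 + 4) = -2 + 0*3 = -2 + 0 = -2)
(w + a(C))² = (-2 + 1/9)² = (-2 + ⅑)² = (-17/9)² = 289/81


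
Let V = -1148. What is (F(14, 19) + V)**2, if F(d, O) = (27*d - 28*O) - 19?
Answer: 1745041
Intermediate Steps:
F(d, O) = -19 - 28*O + 27*d (F(d, O) = (-28*O + 27*d) - 19 = -19 - 28*O + 27*d)
(F(14, 19) + V)**2 = ((-19 - 28*19 + 27*14) - 1148)**2 = ((-19 - 532 + 378) - 1148)**2 = (-173 - 1148)**2 = (-1321)**2 = 1745041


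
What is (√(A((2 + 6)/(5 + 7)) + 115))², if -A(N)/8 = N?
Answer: 329/3 ≈ 109.67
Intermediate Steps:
A(N) = -8*N
(√(A((2 + 6)/(5 + 7)) + 115))² = (√(-8*(2 + 6)/(5 + 7) + 115))² = (√(-64/12 + 115))² = (√(-8*⅔ + 115))² = (√(-16/3 + 115))² = (√(329/3))² = (√987/3)² = 329/3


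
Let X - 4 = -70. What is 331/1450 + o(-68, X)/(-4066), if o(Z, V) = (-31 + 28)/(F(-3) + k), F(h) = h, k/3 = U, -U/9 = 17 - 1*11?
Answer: 3701004/16213175 ≈ 0.22827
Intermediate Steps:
X = -66 (X = 4 - 70 = -66)
U = -54 (U = -9*(17 - 1*11) = -9*(17 - 11) = -9*6 = -54)
k = -162 (k = 3*(-54) = -162)
o(Z, V) = 1/55 (o(Z, V) = (-31 + 28)/(-3 - 162) = -3/(-165) = -3*(-1/165) = 1/55)
331/1450 + o(-68, X)/(-4066) = 331/1450 + (1/55)/(-4066) = 331*(1/1450) + (1/55)*(-1/4066) = 331/1450 - 1/223630 = 3701004/16213175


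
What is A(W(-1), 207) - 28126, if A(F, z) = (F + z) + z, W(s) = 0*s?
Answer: -27712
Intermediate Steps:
W(s) = 0
A(F, z) = F + 2*z
A(W(-1), 207) - 28126 = (0 + 2*207) - 28126 = (0 + 414) - 28126 = 414 - 28126 = -27712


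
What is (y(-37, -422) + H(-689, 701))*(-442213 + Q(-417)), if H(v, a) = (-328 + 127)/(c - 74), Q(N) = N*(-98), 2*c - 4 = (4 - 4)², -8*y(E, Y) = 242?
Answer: 264487673/24 ≈ 1.1020e+7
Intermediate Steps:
y(E, Y) = -121/4 (y(E, Y) = -⅛*242 = -121/4)
c = 2 (c = 2 + (4 - 4)²/2 = 2 + (½)*0² = 2 + (½)*0 = 2 + 0 = 2)
Q(N) = -98*N
H(v, a) = 67/24 (H(v, a) = (-328 + 127)/(2 - 74) = -201/(-72) = -201*(-1/72) = 67/24)
(y(-37, -422) + H(-689, 701))*(-442213 + Q(-417)) = (-121/4 + 67/24)*(-442213 - 98*(-417)) = -659*(-442213 + 40866)/24 = -659/24*(-401347) = 264487673/24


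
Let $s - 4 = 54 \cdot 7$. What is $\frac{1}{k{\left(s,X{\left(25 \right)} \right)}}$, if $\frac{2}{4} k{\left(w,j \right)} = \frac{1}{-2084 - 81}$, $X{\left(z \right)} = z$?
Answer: $- \frac{2165}{2} \approx -1082.5$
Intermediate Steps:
$s = 382$ ($s = 4 + 54 \cdot 7 = 4 + 378 = 382$)
$k{\left(w,j \right)} = - \frac{2}{2165}$ ($k{\left(w,j \right)} = \frac{2}{-2084 - 81} = \frac{2}{-2165} = 2 \left(- \frac{1}{2165}\right) = - \frac{2}{2165}$)
$\frac{1}{k{\left(s,X{\left(25 \right)} \right)}} = \frac{1}{- \frac{2}{2165}} = - \frac{2165}{2}$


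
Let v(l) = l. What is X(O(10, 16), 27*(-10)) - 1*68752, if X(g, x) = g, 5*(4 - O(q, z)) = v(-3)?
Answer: -343737/5 ≈ -68747.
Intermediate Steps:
O(q, z) = 23/5 (O(q, z) = 4 - ⅕*(-3) = 4 + ⅗ = 23/5)
X(O(10, 16), 27*(-10)) - 1*68752 = 23/5 - 1*68752 = 23/5 - 68752 = -343737/5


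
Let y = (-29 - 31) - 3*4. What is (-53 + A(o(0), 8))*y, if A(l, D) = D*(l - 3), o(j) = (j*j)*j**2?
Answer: 5544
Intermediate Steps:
o(j) = j**4 (o(j) = j**2*j**2 = j**4)
y = -72 (y = -60 - 12 = -72)
A(l, D) = D*(-3 + l)
(-53 + A(o(0), 8))*y = (-53 + 8*(-3 + 0**4))*(-72) = (-53 + 8*(-3 + 0))*(-72) = (-53 + 8*(-3))*(-72) = (-53 - 24)*(-72) = -77*(-72) = 5544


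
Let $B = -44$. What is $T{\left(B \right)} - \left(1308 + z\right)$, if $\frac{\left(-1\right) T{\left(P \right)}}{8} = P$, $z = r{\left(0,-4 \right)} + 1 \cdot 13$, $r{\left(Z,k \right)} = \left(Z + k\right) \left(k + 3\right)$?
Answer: $-973$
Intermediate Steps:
$r{\left(Z,k \right)} = \left(3 + k\right) \left(Z + k\right)$ ($r{\left(Z,k \right)} = \left(Z + k\right) \left(3 + k\right) = \left(3 + k\right) \left(Z + k\right)$)
$z = 17$ ($z = \left(\left(-4\right)^{2} + 3 \cdot 0 + 3 \left(-4\right) + 0 \left(-4\right)\right) + 1 \cdot 13 = \left(16 + 0 - 12 + 0\right) + 13 = 4 + 13 = 17$)
$T{\left(P \right)} = - 8 P$
$T{\left(B \right)} - \left(1308 + z\right) = \left(-8\right) \left(-44\right) - 1325 = 352 - 1325 = -973$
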